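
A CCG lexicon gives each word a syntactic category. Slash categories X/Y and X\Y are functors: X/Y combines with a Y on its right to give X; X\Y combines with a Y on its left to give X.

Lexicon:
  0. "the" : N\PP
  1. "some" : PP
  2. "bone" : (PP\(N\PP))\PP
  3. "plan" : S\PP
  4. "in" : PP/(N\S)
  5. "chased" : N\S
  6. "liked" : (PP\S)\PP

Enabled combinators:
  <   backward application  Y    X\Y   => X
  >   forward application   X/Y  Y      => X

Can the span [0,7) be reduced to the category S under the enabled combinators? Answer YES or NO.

N\PP PP (PP\(N\PP))\PP S\PP PP/(N\S) N\S (PP\S)\PP
CKY chart[0,7] = {PP}; S ∉ chart

NO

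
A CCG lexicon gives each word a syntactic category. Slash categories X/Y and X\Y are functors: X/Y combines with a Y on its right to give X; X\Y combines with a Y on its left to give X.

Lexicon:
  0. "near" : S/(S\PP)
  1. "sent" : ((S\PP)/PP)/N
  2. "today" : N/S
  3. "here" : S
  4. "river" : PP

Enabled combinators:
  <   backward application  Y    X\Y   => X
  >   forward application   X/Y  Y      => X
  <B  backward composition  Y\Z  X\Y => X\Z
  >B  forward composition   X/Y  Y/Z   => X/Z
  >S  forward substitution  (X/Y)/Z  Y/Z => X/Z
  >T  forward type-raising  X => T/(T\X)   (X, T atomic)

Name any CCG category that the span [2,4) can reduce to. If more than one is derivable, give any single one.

N

[0,5] S   >
  [0,1] "near" : S/(S\PP)
  [1,5] S\PP   >
    [1,4] (S\PP)/PP   >
      [1,2] "sent" : ((S\PP)/PP)/N
      [2,4] N   >
        [2,3] "today" : N/S
        [3,4] "here" : S
    [4,5] "river" : PP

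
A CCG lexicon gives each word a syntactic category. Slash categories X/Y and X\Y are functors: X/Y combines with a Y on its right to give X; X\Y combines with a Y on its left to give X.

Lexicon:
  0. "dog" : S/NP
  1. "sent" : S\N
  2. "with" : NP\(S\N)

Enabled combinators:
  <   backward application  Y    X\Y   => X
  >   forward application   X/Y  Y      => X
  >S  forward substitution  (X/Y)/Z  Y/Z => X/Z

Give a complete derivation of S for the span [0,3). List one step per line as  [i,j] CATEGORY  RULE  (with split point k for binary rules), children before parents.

[0,3] S   >
  [0,1] "dog" : S/NP
  [1,3] NP   <
    [1,2] "sent" : S\N
    [2,3] "with" : NP\(S\N)

[0,1] S/NP  lex  "dog"
[1,2] S\N  lex  "sent"
[2,3] NP\(S\N)  lex  "with"
[1,3] NP  <  k=2
[0,3] S  >  k=1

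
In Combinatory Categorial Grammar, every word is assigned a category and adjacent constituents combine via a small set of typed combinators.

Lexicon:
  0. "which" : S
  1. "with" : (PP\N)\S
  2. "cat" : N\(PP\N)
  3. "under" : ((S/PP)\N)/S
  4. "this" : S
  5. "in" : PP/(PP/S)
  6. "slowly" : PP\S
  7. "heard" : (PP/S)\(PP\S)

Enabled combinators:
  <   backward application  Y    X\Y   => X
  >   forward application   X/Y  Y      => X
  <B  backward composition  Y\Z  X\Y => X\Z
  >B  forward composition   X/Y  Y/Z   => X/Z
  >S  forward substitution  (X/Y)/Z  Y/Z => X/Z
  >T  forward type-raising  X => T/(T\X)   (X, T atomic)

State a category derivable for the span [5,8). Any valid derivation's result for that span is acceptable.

PP

[0,8] S   >
  [0,5] S/PP   <
    [0,3] N   <
      [0,2] PP\N   <
        [0,1] "which" : S
        [1,2] "with" : (PP\N)\S
      [2,3] "cat" : N\(PP\N)
    [3,5] (S/PP)\N   >
      [3,4] "under" : ((S/PP)\N)/S
      [4,5] "this" : S
  [5,8] PP   >
    [5,6] "in" : PP/(PP/S)
    [6,8] PP/S   <
      [6,7] "slowly" : PP\S
      [7,8] "heard" : (PP/S)\(PP\S)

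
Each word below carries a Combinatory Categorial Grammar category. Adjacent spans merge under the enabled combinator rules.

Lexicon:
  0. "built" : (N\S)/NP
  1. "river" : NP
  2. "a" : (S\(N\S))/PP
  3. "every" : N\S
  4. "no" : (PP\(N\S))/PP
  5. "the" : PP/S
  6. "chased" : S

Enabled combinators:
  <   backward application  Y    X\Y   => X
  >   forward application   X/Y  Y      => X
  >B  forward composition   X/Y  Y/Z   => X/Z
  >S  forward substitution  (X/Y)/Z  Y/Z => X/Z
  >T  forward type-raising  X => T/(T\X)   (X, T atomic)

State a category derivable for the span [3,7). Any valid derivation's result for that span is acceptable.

PP

[0,7] S   <
  [0,2] N\S   >
    [0,1] "built" : (N\S)/NP
    [1,2] "river" : NP
  [2,7] S\(N\S)   >
    [2,3] "a" : (S\(N\S))/PP
    [3,7] PP   <
      [3,4] "every" : N\S
      [4,7] PP\(N\S)   >
        [4,5] "no" : (PP\(N\S))/PP
        [5,7] PP   >
          [5,6] "the" : PP/S
          [6,7] "chased" : S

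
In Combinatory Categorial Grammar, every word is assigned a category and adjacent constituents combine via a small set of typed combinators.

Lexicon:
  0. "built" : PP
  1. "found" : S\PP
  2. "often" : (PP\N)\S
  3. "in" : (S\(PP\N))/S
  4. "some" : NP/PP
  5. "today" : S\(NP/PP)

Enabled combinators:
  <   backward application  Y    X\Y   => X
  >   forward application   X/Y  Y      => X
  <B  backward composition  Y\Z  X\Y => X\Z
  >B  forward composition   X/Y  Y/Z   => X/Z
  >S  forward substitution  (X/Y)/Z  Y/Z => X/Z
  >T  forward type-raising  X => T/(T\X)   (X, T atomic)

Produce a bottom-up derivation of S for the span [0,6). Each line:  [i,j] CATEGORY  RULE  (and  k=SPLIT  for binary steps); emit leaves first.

[0,1] PP  lex  "built"
[0,1] S/(S\PP)  >T
[1,2] S\PP  lex  "found"
[2,3] (PP\N)\S  lex  "often"
[3,4] (S\(PP\N))/S  lex  "in"
[4,5] NP/PP  lex  "some"
[5,6] S\(NP/PP)  lex  "today"
[4,6] S  <  k=5
[3,6] S\(PP\N)  >  k=4
[2,6] S\S  <B  k=3
[1,6] S\PP  <B  k=2
[0,6] S  >  k=1

[0,6] S   >
  [0,1] S/(S\PP)   >T
    [0,1] "built" : PP
  [1,6] S\PP   <B
    [1,2] "found" : S\PP
    [2,6] S\S   <B
      [2,3] "often" : (PP\N)\S
      [3,6] S\(PP\N)   >
        [3,4] "in" : (S\(PP\N))/S
        [4,6] S   <
          [4,5] "some" : NP/PP
          [5,6] "today" : S\(NP/PP)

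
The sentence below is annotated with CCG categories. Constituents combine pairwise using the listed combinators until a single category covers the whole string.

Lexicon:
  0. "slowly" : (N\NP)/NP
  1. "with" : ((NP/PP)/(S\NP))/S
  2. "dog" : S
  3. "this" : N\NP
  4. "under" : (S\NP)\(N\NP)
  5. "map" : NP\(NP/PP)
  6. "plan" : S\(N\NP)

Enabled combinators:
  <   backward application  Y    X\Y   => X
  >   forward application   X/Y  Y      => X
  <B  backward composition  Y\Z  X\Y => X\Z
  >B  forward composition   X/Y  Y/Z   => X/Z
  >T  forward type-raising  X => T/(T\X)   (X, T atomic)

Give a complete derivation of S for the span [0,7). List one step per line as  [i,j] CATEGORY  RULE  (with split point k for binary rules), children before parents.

[0,1] (N\NP)/NP  lex  "slowly"
[1,2] ((NP/PP)/(S\NP))/S  lex  "with"
[2,3] S  lex  "dog"
[1,3] (NP/PP)/(S\NP)  >  k=2
[3,4] N\NP  lex  "this"
[4,5] (S\NP)\(N\NP)  lex  "under"
[3,5] S\NP  <  k=4
[1,5] NP/PP  >  k=3
[5,6] NP\(NP/PP)  lex  "map"
[1,6] NP  <  k=5
[0,6] N\NP  >  k=1
[6,7] S\(N\NP)  lex  "plan"
[0,7] S  <  k=6

[0,7] S   <
  [0,6] N\NP   >
    [0,1] "slowly" : (N\NP)/NP
    [1,6] NP   <
      [1,5] NP/PP   >
        [1,3] (NP/PP)/(S\NP)   >
          [1,2] "with" : ((NP/PP)/(S\NP))/S
          [2,3] "dog" : S
        [3,5] S\NP   <
          [3,4] "this" : N\NP
          [4,5] "under" : (S\NP)\(N\NP)
      [5,6] "map" : NP\(NP/PP)
  [6,7] "plan" : S\(N\NP)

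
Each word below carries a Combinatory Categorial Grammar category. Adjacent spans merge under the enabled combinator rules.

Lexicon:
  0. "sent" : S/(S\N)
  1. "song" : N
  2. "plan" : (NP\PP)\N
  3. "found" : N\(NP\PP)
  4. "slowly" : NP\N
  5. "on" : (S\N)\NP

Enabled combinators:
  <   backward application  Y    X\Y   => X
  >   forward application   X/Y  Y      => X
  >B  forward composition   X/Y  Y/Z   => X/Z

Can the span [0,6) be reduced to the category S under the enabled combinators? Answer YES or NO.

YES

[0,6] S   >
  [0,1] "sent" : S/(S\N)
  [1,6] S\N   <
    [1,5] NP   <
      [1,4] N   <
        [1,3] NP\PP   <
          [1,2] "song" : N
          [2,3] "plan" : (NP\PP)\N
        [3,4] "found" : N\(NP\PP)
      [4,5] "slowly" : NP\N
    [5,6] "on" : (S\N)\NP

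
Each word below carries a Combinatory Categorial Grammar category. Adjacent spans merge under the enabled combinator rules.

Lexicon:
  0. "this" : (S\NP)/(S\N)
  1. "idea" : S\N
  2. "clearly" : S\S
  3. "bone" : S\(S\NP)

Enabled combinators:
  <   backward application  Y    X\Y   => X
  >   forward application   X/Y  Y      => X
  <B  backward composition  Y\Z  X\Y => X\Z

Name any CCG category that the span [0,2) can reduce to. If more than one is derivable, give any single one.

S\NP

[0,4] S   <
  [0,3] S\NP   <B
    [0,2] S\NP   >
      [0,1] "this" : (S\NP)/(S\N)
      [1,2] "idea" : S\N
    [2,3] "clearly" : S\S
  [3,4] "bone" : S\(S\NP)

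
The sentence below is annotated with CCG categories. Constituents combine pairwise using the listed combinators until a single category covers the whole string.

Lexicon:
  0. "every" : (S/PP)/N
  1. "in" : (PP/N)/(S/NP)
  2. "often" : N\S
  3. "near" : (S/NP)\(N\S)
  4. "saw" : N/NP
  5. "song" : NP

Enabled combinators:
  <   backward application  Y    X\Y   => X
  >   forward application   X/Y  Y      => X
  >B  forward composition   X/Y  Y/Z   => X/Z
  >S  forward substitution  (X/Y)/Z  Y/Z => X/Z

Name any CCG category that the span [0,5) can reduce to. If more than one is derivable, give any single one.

S/NP

[0,6] S   >
  [0,5] S/NP   >B
    [0,4] S/N   >S
      [0,1] "every" : (S/PP)/N
      [1,4] PP/N   >
        [1,2] "in" : (PP/N)/(S/NP)
        [2,4] S/NP   <
          [2,3] "often" : N\S
          [3,4] "near" : (S/NP)\(N\S)
    [4,5] "saw" : N/NP
  [5,6] "song" : NP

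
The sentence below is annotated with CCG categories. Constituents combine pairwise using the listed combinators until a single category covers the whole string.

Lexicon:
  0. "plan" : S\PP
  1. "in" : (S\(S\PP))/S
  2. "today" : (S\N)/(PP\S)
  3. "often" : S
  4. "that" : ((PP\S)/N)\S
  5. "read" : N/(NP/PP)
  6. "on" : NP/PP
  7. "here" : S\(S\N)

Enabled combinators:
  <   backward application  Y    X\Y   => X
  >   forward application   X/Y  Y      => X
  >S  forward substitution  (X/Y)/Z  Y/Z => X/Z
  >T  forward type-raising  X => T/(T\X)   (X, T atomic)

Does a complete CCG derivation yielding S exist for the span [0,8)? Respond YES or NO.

[0,8] S   <
  [0,1] "plan" : S\PP
  [1,8] S\(S\PP)   >
    [1,2] "in" : (S\(S\PP))/S
    [2,8] S   <
      [2,7] S\N   >
        [2,3] "today" : (S\N)/(PP\S)
        [3,7] PP\S   >
          [3,5] (PP\S)/N   <
            [3,4] "often" : S
            [4,5] "that" : ((PP\S)/N)\S
          [5,7] N   >
            [5,6] "read" : N/(NP/PP)
            [6,7] "on" : NP/PP
      [7,8] "here" : S\(S\N)

YES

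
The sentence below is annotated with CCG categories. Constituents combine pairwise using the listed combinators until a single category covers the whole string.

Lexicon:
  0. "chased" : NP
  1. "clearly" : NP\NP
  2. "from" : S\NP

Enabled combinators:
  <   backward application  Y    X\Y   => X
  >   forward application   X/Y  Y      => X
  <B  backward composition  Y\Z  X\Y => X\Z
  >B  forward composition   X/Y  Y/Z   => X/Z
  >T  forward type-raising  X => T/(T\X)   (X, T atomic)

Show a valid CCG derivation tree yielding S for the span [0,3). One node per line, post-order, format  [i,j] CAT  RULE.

[0,1] NP  lex  "chased"
[0,1] S/(S\NP)  >T
[1,2] NP\NP  lex  "clearly"
[2,3] S\NP  lex  "from"
[1,3] S\NP  <B  k=2
[0,3] S  >  k=1

[0,3] S   >
  [0,1] S/(S\NP)   >T
    [0,1] "chased" : NP
  [1,3] S\NP   <B
    [1,2] "clearly" : NP\NP
    [2,3] "from" : S\NP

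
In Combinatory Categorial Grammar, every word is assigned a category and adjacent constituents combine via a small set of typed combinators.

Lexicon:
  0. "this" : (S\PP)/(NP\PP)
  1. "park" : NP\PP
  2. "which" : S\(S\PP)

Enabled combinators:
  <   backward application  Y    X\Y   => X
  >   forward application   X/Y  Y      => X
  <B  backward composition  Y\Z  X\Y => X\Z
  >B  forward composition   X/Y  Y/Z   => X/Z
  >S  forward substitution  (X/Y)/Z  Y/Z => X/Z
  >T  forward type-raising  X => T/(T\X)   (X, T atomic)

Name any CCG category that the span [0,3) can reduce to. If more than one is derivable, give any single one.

S

[0,3] S   <
  [0,2] S\PP   >
    [0,1] "this" : (S\PP)/(NP\PP)
    [1,2] "park" : NP\PP
  [2,3] "which" : S\(S\PP)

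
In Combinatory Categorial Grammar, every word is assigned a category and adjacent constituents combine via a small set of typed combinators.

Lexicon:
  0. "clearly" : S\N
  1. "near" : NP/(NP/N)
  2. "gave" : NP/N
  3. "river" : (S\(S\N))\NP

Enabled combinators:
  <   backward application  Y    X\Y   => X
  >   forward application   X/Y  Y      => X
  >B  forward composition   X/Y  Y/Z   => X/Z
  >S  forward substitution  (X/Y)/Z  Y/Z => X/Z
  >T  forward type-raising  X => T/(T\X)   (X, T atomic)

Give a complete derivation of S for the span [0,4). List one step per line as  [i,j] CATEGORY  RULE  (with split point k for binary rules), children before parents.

[0,1] S\N  lex  "clearly"
[1,2] NP/(NP/N)  lex  "near"
[2,3] NP/N  lex  "gave"
[1,3] NP  >  k=2
[3,4] (S\(S\N))\NP  lex  "river"
[1,4] S\(S\N)  <  k=3
[0,4] S  <  k=1

[0,4] S   <
  [0,1] "clearly" : S\N
  [1,4] S\(S\N)   <
    [1,3] NP   >
      [1,2] "near" : NP/(NP/N)
      [2,3] "gave" : NP/N
    [3,4] "river" : (S\(S\N))\NP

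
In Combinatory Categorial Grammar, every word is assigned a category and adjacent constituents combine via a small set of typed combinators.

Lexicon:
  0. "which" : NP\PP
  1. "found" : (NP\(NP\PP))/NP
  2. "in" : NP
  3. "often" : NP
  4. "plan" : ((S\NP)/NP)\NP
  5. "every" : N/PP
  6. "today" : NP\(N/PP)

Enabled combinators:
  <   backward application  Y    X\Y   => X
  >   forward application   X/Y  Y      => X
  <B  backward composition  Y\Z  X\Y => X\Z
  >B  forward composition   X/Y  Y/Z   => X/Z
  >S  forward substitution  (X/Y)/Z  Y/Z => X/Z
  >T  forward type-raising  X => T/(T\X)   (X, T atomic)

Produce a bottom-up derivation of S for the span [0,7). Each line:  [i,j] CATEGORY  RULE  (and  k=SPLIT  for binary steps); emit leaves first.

[0,1] NP\PP  lex  "which"
[1,2] (NP\(NP\PP))/NP  lex  "found"
[2,3] NP  lex  "in"
[1,3] NP\(NP\PP)  >  k=2
[0,3] NP  <  k=1
[3,4] NP  lex  "often"
[4,5] ((S\NP)/NP)\NP  lex  "plan"
[3,5] (S\NP)/NP  <  k=4
[5,6] N/PP  lex  "every"
[6,7] NP\(N/PP)  lex  "today"
[5,7] NP  <  k=6
[3,7] S\NP  >  k=5
[0,7] S  <  k=3

[0,7] S   <
  [0,3] NP   <
    [0,1] "which" : NP\PP
    [1,3] NP\(NP\PP)   >
      [1,2] "found" : (NP\(NP\PP))/NP
      [2,3] "in" : NP
  [3,7] S\NP   >
    [3,5] (S\NP)/NP   <
      [3,4] "often" : NP
      [4,5] "plan" : ((S\NP)/NP)\NP
    [5,7] NP   <
      [5,6] "every" : N/PP
      [6,7] "today" : NP\(N/PP)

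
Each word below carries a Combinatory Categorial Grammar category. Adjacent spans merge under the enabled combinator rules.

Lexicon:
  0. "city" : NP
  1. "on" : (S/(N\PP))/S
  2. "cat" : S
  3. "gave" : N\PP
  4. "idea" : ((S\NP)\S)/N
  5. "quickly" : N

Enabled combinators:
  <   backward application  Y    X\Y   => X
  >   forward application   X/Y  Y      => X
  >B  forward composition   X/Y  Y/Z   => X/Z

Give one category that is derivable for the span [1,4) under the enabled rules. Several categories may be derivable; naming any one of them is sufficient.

[0,6] S   <
  [0,1] "city" : NP
  [1,6] S\NP   <
    [1,4] S   >
      [1,3] S/(N\PP)   >
        [1,2] "on" : (S/(N\PP))/S
        [2,3] "cat" : S
      [3,4] "gave" : N\PP
    [4,6] (S\NP)\S   >
      [4,5] "idea" : ((S\NP)\S)/N
      [5,6] "quickly" : N

S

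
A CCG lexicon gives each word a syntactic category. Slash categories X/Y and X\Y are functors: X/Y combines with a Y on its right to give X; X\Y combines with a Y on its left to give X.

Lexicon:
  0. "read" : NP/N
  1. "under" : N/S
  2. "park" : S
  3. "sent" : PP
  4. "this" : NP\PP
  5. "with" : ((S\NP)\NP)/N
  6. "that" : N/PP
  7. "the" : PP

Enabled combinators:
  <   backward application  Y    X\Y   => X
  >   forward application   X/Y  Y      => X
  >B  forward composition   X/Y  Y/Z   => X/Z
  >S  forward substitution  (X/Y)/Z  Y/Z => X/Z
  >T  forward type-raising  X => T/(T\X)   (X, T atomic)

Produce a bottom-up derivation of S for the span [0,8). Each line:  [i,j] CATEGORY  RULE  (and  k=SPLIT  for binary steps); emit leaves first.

[0,1] NP/N  lex  "read"
[1,2] N/S  lex  "under"
[2,3] S  lex  "park"
[1,3] N  >  k=2
[0,3] NP  >  k=1
[3,4] PP  lex  "sent"
[4,5] NP\PP  lex  "this"
[3,5] NP  <  k=4
[5,6] ((S\NP)\NP)/N  lex  "with"
[6,7] N/PP  lex  "that"
[7,8] PP  lex  "the"
[6,8] N  >  k=7
[5,8] (S\NP)\NP  >  k=6
[3,8] S\NP  <  k=5
[0,8] S  <  k=3

[0,8] S   <
  [0,3] NP   >
    [0,1] "read" : NP/N
    [1,3] N   >
      [1,2] "under" : N/S
      [2,3] "park" : S
  [3,8] S\NP   <
    [3,5] NP   <
      [3,4] "sent" : PP
      [4,5] "this" : NP\PP
    [5,8] (S\NP)\NP   >
      [5,6] "with" : ((S\NP)\NP)/N
      [6,8] N   >
        [6,7] "that" : N/PP
        [7,8] "the" : PP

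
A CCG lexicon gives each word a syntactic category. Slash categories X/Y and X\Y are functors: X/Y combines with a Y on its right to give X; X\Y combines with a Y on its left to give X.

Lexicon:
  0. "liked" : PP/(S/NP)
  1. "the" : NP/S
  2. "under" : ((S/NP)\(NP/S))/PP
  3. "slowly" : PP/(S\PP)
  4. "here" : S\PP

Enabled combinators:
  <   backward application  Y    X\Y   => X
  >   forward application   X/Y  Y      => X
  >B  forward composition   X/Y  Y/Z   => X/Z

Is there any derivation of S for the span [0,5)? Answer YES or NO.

PP/(S/NP) NP/S ((S/NP)\(NP/S))/PP PP/(S\PP) S\PP
CKY chart[0,5] = {PP}; S ∉ chart

NO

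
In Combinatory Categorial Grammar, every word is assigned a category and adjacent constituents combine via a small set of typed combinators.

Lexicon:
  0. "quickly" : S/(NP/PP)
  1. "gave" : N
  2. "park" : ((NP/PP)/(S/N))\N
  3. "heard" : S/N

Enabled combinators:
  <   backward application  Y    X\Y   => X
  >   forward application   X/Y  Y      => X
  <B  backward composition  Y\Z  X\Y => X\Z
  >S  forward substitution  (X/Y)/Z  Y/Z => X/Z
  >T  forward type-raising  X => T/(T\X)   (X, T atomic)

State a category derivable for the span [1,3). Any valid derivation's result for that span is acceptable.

(NP/PP)/(S/N)

[0,4] S   >
  [0,1] "quickly" : S/(NP/PP)
  [1,4] NP/PP   >
    [1,3] (NP/PP)/(S/N)   <
      [1,2] "gave" : N
      [2,3] "park" : ((NP/PP)/(S/N))\N
    [3,4] "heard" : S/N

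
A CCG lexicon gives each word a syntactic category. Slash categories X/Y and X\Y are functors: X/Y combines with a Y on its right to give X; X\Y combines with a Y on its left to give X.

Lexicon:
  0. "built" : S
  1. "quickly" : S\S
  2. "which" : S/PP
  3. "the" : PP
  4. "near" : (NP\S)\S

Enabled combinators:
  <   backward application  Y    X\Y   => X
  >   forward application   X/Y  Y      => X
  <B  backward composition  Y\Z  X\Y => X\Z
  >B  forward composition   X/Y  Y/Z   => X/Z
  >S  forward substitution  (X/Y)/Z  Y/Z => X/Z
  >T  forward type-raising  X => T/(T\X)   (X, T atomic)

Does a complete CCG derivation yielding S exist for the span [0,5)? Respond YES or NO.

S S\S S/PP PP (NP\S)\S
CKY chart[0,5] = {N/(N\NP), NP, NP/(NP\NP), PP/(PP\NP), S/(S\NP)}; S ∉ chart

NO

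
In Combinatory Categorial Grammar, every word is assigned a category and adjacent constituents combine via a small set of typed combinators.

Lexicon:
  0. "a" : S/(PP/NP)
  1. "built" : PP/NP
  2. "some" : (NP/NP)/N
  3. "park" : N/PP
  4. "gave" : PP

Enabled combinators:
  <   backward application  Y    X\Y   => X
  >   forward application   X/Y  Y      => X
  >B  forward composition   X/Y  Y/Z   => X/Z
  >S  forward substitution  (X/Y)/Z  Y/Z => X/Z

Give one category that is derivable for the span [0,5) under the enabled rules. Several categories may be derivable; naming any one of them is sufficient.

S

[0,5] S   >
  [0,1] "a" : S/(PP/NP)
  [1,5] PP/NP   >B
    [1,2] "built" : PP/NP
    [2,5] NP/NP   >
      [2,3] "some" : (NP/NP)/N
      [3,5] N   >
        [3,4] "park" : N/PP
        [4,5] "gave" : PP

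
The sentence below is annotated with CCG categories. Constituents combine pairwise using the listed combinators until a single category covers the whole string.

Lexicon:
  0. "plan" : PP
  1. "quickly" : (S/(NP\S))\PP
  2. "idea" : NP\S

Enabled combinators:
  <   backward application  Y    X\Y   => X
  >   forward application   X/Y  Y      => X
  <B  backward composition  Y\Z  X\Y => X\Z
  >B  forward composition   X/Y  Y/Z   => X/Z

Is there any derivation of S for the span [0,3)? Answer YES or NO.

[0,3] S   >
  [0,2] S/(NP\S)   <
    [0,1] "plan" : PP
    [1,2] "quickly" : (S/(NP\S))\PP
  [2,3] "idea" : NP\S

YES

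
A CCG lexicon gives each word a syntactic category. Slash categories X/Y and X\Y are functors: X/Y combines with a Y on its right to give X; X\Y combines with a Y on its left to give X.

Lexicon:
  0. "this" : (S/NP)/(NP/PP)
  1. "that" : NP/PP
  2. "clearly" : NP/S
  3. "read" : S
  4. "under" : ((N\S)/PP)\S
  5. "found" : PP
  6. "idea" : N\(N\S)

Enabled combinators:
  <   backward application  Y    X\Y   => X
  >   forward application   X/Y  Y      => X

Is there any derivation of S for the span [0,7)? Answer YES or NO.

(S/NP)/(NP/PP) NP/PP NP/S S ((N\S)/PP)\S PP N\(N\S)
CKY chart[0,7] = {N}; S ∉ chart

NO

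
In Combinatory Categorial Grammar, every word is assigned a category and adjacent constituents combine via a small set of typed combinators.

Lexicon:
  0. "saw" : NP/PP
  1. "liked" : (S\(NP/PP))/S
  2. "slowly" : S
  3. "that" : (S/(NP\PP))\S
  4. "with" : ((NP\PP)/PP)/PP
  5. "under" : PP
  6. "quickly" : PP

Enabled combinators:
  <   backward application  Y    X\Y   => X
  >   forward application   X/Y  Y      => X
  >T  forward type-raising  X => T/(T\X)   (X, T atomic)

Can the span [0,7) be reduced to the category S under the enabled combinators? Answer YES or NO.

[0,7] S   <
  [0,1] "saw" : NP/PP
  [1,7] S\(NP/PP)   >
    [1,2] "liked" : (S\(NP/PP))/S
    [2,7] S   >
      [2,4] S/(NP\PP)   <
        [2,3] "slowly" : S
        [3,4] "that" : (S/(NP\PP))\S
      [4,7] NP\PP   >
        [4,6] (NP\PP)/PP   >
          [4,5] "with" : ((NP\PP)/PP)/PP
          [5,6] "under" : PP
        [6,7] "quickly" : PP

YES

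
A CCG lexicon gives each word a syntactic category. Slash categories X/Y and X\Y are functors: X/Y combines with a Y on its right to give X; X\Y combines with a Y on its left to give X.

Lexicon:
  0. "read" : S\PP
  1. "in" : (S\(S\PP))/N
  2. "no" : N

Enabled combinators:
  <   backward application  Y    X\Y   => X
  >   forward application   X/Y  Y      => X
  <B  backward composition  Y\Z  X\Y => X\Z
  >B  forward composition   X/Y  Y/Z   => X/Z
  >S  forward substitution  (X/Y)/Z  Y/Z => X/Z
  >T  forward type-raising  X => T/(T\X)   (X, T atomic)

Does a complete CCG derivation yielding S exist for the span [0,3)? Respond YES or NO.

[0,3] S   <
  [0,1] "read" : S\PP
  [1,3] S\(S\PP)   >
    [1,2] "in" : (S\(S\PP))/N
    [2,3] "no" : N

YES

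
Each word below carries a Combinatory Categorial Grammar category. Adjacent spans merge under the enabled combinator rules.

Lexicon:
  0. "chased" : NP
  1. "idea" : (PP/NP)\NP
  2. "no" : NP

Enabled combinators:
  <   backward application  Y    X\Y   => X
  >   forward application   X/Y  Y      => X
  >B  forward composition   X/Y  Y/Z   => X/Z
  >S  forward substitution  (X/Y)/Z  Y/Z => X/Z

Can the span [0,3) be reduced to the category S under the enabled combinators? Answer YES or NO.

NP (PP/NP)\NP NP
CKY chart[0,3] = {PP}; S ∉ chart

NO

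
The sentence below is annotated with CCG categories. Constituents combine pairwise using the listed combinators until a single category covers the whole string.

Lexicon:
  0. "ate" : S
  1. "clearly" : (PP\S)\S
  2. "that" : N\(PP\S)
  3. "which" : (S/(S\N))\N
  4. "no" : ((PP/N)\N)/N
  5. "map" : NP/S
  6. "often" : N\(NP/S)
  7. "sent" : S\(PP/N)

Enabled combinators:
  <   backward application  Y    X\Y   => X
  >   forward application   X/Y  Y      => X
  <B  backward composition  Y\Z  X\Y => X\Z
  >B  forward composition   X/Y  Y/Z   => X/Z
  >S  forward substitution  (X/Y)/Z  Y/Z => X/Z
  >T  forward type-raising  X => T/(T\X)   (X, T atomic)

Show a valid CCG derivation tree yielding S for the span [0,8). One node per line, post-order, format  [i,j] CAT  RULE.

[0,1] S  lex  "ate"
[1,2] (PP\S)\S  lex  "clearly"
[2,3] N\(PP\S)  lex  "that"
[1,3] N\S  <B  k=2
[0,3] N  <  k=1
[3,4] (S/(S\N))\N  lex  "which"
[0,4] S/(S\N)  <  k=3
[4,5] ((PP/N)\N)/N  lex  "no"
[5,6] NP/S  lex  "map"
[6,7] N\(NP/S)  lex  "often"
[5,7] N  <  k=6
[4,7] (PP/N)\N  >  k=5
[7,8] S\(PP/N)  lex  "sent"
[4,8] S\N  <B  k=7
[0,8] S  >  k=4

[0,8] S   >
  [0,4] S/(S\N)   <
    [0,3] N   <
      [0,1] "ate" : S
      [1,3] N\S   <B
        [1,2] "clearly" : (PP\S)\S
        [2,3] "that" : N\(PP\S)
    [3,4] "which" : (S/(S\N))\N
  [4,8] S\N   <B
    [4,7] (PP/N)\N   >
      [4,5] "no" : ((PP/N)\N)/N
      [5,7] N   <
        [5,6] "map" : NP/S
        [6,7] "often" : N\(NP/S)
    [7,8] "sent" : S\(PP/N)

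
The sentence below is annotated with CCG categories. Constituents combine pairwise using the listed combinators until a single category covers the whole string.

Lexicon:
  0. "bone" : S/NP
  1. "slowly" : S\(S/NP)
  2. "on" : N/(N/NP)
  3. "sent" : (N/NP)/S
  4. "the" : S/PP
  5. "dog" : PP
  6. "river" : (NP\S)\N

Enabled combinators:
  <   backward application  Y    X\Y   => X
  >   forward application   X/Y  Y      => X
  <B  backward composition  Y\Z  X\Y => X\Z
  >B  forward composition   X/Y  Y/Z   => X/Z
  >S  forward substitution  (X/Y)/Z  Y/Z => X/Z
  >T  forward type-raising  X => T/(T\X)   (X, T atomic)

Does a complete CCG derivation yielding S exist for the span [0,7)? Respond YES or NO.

NO

S/NP S\(S/NP) N/(N/NP) (N/NP)/S S/PP PP (NP\S)\N
CKY chart[0,7] = {N/(N\NP), NP, NP/(NP\NP), PP/(PP\NP), S/(S\NP)}; S ∉ chart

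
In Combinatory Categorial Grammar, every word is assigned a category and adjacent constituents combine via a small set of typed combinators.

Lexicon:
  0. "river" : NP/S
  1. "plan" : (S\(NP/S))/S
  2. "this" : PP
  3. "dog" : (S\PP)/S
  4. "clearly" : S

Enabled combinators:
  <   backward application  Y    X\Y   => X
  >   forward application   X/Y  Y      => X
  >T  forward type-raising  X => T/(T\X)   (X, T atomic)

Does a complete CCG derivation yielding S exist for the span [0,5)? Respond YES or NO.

YES

[0,5] S   <
  [0,1] "river" : NP/S
  [1,5] S\(NP/S)   >
    [1,2] "plan" : (S\(NP/S))/S
    [2,5] S   >
      [2,3] S/(S\PP)   >T
        [2,3] "this" : PP
      [3,5] S\PP   >
        [3,4] "dog" : (S\PP)/S
        [4,5] "clearly" : S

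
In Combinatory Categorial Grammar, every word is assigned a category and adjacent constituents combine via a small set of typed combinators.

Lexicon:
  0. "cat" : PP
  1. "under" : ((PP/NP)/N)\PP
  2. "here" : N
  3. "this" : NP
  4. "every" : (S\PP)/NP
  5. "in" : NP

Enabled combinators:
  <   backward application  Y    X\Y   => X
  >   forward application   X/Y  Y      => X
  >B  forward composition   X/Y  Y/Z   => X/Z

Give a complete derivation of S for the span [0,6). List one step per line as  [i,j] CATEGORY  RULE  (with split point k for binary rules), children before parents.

[0,1] PP  lex  "cat"
[1,2] ((PP/NP)/N)\PP  lex  "under"
[0,2] (PP/NP)/N  <  k=1
[2,3] N  lex  "here"
[0,3] PP/NP  >  k=2
[3,4] NP  lex  "this"
[0,4] PP  >  k=3
[4,5] (S\PP)/NP  lex  "every"
[5,6] NP  lex  "in"
[4,6] S\PP  >  k=5
[0,6] S  <  k=4

[0,6] S   <
  [0,4] PP   >
    [0,3] PP/NP   >
      [0,2] (PP/NP)/N   <
        [0,1] "cat" : PP
        [1,2] "under" : ((PP/NP)/N)\PP
      [2,3] "here" : N
    [3,4] "this" : NP
  [4,6] S\PP   >
    [4,5] "every" : (S\PP)/NP
    [5,6] "in" : NP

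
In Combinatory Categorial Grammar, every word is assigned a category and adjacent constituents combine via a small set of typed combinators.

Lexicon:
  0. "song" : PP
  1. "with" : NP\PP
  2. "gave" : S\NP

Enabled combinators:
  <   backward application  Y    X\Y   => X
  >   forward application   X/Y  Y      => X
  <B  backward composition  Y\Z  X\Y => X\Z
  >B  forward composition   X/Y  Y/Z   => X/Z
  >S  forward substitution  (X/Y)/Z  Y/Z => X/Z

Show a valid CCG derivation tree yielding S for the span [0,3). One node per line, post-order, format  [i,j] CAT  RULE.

[0,1] PP  lex  "song"
[1,2] NP\PP  lex  "with"
[0,2] NP  <  k=1
[2,3] S\NP  lex  "gave"
[0,3] S  <  k=2

[0,3] S   <
  [0,2] NP   <
    [0,1] "song" : PP
    [1,2] "with" : NP\PP
  [2,3] "gave" : S\NP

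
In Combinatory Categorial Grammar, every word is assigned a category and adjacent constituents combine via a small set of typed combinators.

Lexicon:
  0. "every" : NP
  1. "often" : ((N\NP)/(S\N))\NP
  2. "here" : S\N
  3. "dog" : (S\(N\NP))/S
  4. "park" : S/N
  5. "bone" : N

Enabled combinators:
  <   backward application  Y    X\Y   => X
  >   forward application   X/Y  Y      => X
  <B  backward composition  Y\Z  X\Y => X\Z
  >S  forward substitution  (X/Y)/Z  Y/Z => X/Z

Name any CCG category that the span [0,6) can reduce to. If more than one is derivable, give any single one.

[0,6] S   <
  [0,3] N\NP   >
    [0,2] (N\NP)/(S\N)   <
      [0,1] "every" : NP
      [1,2] "often" : ((N\NP)/(S\N))\NP
    [2,3] "here" : S\N
  [3,6] S\(N\NP)   >
    [3,4] "dog" : (S\(N\NP))/S
    [4,6] S   >
      [4,5] "park" : S/N
      [5,6] "bone" : N

S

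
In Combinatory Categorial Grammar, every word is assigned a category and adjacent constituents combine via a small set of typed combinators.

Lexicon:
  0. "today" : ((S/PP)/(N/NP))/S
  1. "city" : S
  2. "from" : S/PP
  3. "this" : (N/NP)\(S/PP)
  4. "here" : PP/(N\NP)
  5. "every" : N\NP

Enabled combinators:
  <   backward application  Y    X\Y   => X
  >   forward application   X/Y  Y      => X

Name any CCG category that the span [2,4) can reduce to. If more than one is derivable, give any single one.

N/NP

[0,6] S   >
  [0,4] S/PP   >
    [0,2] (S/PP)/(N/NP)   >
      [0,1] "today" : ((S/PP)/(N/NP))/S
      [1,2] "city" : S
    [2,4] N/NP   <
      [2,3] "from" : S/PP
      [3,4] "this" : (N/NP)\(S/PP)
  [4,6] PP   >
    [4,5] "here" : PP/(N\NP)
    [5,6] "every" : N\NP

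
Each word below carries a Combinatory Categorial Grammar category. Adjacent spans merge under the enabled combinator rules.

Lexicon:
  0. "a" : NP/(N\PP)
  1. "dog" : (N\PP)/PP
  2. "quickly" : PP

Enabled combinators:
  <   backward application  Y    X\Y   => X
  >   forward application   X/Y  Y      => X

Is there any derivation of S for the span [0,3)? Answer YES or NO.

NO

NP/(N\PP) (N\PP)/PP PP
CKY chart[0,3] = {NP}; S ∉ chart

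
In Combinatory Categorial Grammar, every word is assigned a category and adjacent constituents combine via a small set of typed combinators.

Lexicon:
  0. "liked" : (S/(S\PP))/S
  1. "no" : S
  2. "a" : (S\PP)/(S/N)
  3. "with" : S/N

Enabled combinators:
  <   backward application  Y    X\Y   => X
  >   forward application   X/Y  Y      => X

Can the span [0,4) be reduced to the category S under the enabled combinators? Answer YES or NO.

[0,4] S   >
  [0,2] S/(S\PP)   >
    [0,1] "liked" : (S/(S\PP))/S
    [1,2] "no" : S
  [2,4] S\PP   >
    [2,3] "a" : (S\PP)/(S/N)
    [3,4] "with" : S/N

YES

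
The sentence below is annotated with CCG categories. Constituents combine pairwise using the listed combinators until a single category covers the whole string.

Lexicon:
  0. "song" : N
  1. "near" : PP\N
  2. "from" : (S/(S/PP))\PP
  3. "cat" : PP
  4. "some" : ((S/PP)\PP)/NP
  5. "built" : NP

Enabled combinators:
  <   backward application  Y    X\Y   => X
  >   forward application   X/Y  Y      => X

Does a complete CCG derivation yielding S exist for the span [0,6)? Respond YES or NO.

YES

[0,6] S   >
  [0,3] S/(S/PP)   <
    [0,2] PP   <
      [0,1] "song" : N
      [1,2] "near" : PP\N
    [2,3] "from" : (S/(S/PP))\PP
  [3,6] S/PP   <
    [3,4] "cat" : PP
    [4,6] (S/PP)\PP   >
      [4,5] "some" : ((S/PP)\PP)/NP
      [5,6] "built" : NP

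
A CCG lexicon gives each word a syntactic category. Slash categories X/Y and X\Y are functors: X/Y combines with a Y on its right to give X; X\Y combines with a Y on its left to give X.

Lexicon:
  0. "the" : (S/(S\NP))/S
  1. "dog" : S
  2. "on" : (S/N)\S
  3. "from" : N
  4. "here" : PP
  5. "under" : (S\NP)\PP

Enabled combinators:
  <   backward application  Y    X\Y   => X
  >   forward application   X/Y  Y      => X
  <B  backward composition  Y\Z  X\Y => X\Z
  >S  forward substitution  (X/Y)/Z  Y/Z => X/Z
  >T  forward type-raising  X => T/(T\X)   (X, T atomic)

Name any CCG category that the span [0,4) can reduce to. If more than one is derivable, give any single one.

S/(S\NP)

[0,6] S   >
  [0,4] S/(S\NP)   >
    [0,1] "the" : (S/(S\NP))/S
    [1,4] S   >
      [1,3] S/N   <
        [1,2] "dog" : S
        [2,3] "on" : (S/N)\S
      [3,4] "from" : N
  [4,6] S\NP   <
    [4,5] "here" : PP
    [5,6] "under" : (S\NP)\PP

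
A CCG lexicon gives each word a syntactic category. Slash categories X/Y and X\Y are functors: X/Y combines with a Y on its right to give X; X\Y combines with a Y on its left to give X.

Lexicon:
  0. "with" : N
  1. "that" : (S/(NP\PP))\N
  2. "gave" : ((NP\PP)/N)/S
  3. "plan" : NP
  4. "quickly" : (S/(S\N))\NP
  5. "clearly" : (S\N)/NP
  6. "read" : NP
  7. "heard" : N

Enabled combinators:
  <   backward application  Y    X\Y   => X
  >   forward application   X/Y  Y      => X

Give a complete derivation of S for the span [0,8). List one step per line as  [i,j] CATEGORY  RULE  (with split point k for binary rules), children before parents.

[0,1] N  lex  "with"
[1,2] (S/(NP\PP))\N  lex  "that"
[0,2] S/(NP\PP)  <  k=1
[2,3] ((NP\PP)/N)/S  lex  "gave"
[3,4] NP  lex  "plan"
[4,5] (S/(S\N))\NP  lex  "quickly"
[3,5] S/(S\N)  <  k=4
[5,6] (S\N)/NP  lex  "clearly"
[6,7] NP  lex  "read"
[5,7] S\N  >  k=6
[3,7] S  >  k=5
[2,7] (NP\PP)/N  >  k=3
[7,8] N  lex  "heard"
[2,8] NP\PP  >  k=7
[0,8] S  >  k=2

[0,8] S   >
  [0,2] S/(NP\PP)   <
    [0,1] "with" : N
    [1,2] "that" : (S/(NP\PP))\N
  [2,8] NP\PP   >
    [2,7] (NP\PP)/N   >
      [2,3] "gave" : ((NP\PP)/N)/S
      [3,7] S   >
        [3,5] S/(S\N)   <
          [3,4] "plan" : NP
          [4,5] "quickly" : (S/(S\N))\NP
        [5,7] S\N   >
          [5,6] "clearly" : (S\N)/NP
          [6,7] "read" : NP
    [7,8] "heard" : N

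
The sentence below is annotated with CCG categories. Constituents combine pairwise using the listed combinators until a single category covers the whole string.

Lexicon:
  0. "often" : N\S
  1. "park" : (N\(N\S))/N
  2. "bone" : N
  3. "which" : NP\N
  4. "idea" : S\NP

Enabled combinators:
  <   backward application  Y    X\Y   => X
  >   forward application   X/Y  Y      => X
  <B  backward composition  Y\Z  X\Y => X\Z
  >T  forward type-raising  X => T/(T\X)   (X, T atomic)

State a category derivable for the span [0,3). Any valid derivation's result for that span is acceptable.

[0,5] S   <
  [0,3] N   <
    [0,1] "often" : N\S
    [1,3] N\(N\S)   >
      [1,2] "park" : (N\(N\S))/N
      [2,3] "bone" : N
  [3,5] S\N   <B
    [3,4] "which" : NP\N
    [4,5] "idea" : S\NP

N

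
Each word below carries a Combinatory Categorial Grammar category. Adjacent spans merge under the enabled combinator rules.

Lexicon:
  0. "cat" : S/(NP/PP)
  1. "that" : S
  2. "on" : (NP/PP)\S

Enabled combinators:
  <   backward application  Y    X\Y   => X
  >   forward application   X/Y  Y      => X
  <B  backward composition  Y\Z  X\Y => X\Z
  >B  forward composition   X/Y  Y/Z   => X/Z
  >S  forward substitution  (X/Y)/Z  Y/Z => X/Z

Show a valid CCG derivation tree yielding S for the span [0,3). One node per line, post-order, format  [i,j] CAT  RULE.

[0,1] S/(NP/PP)  lex  "cat"
[1,2] S  lex  "that"
[2,3] (NP/PP)\S  lex  "on"
[1,3] NP/PP  <  k=2
[0,3] S  >  k=1

[0,3] S   >
  [0,1] "cat" : S/(NP/PP)
  [1,3] NP/PP   <
    [1,2] "that" : S
    [2,3] "on" : (NP/PP)\S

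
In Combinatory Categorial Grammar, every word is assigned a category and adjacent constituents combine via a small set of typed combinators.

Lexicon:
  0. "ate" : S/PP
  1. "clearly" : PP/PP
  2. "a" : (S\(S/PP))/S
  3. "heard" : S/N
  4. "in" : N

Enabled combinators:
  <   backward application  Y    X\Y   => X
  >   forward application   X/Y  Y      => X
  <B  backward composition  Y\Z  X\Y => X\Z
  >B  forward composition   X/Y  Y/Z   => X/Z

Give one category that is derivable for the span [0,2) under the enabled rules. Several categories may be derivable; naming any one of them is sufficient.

S/PP

[0,5] S   <
  [0,2] S/PP   >B
    [0,1] "ate" : S/PP
    [1,2] "clearly" : PP/PP
  [2,5] S\(S/PP)   >
    [2,3] "a" : (S\(S/PP))/S
    [3,5] S   >
      [3,4] "heard" : S/N
      [4,5] "in" : N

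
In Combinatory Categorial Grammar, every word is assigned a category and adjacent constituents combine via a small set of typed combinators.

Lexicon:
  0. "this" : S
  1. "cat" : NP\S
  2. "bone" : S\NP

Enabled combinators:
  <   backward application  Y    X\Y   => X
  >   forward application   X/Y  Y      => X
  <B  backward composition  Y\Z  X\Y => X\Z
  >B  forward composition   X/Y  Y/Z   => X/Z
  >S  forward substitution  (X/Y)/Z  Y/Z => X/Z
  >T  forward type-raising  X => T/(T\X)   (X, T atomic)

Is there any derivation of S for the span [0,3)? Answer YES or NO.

YES

[0,3] S   <
  [0,2] NP   <
    [0,1] "this" : S
    [1,2] "cat" : NP\S
  [2,3] "bone" : S\NP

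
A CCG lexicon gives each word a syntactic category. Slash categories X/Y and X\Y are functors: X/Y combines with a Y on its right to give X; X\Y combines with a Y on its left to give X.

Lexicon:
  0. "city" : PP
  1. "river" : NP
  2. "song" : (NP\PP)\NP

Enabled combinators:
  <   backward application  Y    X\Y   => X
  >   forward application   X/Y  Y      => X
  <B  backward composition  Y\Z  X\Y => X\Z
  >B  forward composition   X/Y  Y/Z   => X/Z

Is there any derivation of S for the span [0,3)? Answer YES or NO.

NO

PP NP (NP\PP)\NP
CKY chart[0,3] = {NP}; S ∉ chart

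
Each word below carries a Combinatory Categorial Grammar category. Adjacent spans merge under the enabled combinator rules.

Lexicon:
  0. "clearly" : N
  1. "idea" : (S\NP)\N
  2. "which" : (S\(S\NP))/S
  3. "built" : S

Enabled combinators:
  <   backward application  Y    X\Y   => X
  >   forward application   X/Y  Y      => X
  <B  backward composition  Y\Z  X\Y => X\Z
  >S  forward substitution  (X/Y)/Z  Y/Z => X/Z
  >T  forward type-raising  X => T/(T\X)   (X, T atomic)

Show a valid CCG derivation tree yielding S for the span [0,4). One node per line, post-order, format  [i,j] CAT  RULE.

[0,4] S   <
  [0,2] S\NP   <
    [0,1] "clearly" : N
    [1,2] "idea" : (S\NP)\N
  [2,4] S\(S\NP)   >
    [2,3] "which" : (S\(S\NP))/S
    [3,4] "built" : S

[0,1] N  lex  "clearly"
[1,2] (S\NP)\N  lex  "idea"
[0,2] S\NP  <  k=1
[2,3] (S\(S\NP))/S  lex  "which"
[3,4] S  lex  "built"
[2,4] S\(S\NP)  >  k=3
[0,4] S  <  k=2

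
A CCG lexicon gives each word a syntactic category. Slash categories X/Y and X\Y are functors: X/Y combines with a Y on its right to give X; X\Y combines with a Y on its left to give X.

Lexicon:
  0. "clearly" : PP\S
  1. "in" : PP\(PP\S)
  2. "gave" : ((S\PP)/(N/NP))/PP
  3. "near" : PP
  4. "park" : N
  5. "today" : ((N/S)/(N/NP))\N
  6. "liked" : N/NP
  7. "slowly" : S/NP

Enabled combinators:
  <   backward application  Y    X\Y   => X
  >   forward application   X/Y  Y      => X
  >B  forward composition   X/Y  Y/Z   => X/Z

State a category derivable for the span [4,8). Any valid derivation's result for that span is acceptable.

[0,8] S   <
  [0,2] PP   <
    [0,1] "clearly" : PP\S
    [1,2] "in" : PP\(PP\S)
  [2,8] S\PP   >
    [2,4] (S\PP)/(N/NP)   >
      [2,3] "gave" : ((S\PP)/(N/NP))/PP
      [3,4] "near" : PP
    [4,8] N/NP   >B
      [4,7] N/S   >
        [4,6] (N/S)/(N/NP)   <
          [4,5] "park" : N
          [5,6] "today" : ((N/S)/(N/NP))\N
        [6,7] "liked" : N/NP
      [7,8] "slowly" : S/NP

N/NP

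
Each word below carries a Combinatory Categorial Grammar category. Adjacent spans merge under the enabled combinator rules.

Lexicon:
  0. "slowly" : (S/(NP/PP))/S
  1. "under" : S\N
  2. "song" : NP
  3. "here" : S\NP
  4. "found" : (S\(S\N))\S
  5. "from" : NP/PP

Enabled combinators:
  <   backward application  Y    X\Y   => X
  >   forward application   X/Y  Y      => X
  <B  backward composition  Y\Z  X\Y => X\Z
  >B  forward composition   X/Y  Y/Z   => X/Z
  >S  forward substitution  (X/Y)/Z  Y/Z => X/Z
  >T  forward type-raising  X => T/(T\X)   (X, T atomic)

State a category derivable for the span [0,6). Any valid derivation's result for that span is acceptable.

S

[0,6] S   >
  [0,5] S/(NP/PP)   >
    [0,1] "slowly" : (S/(NP/PP))/S
    [1,5] S   <
      [1,2] "under" : S\N
      [2,5] S\(S\N)   <
        [2,4] S   <
          [2,3] "song" : NP
          [3,4] "here" : S\NP
        [4,5] "found" : (S\(S\N))\S
  [5,6] "from" : NP/PP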